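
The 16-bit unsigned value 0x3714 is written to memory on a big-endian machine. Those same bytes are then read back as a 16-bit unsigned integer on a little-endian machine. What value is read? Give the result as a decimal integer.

Stored big-endian, the bytes at ascending addresses are 37 14.
Read back as little-endian, the first byte is least significant, giving 0x1437.
0x1437 = 5175.

5175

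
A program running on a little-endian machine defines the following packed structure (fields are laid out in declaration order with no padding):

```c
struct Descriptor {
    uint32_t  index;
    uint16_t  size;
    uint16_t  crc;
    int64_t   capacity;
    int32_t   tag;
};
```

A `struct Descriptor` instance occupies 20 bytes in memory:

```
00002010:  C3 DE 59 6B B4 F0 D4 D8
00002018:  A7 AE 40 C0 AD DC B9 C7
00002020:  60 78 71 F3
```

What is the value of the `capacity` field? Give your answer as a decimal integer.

`capacity` follows `index` (4 B), `size` (2 B), `crc` (2 B), so it starts at offset 4 + 2 + 2 = 8 and occupies 8 bytes.
Bytes at offsets 8..15: A7 AE 40 C0 AD DC B9 C7.
Little-endian stores the least-significant byte at the lowest address.
Reassemble most-significant byte first: C7 B9 DC AD C0 40 AE A7 → 0xC7B9DCADC040AEA7.
Top bit is set, so as a signed 64-bit value this is 0xC7B9DCADC040AEA7 − 2^64 = -4054967350657503577.

-4054967350657503577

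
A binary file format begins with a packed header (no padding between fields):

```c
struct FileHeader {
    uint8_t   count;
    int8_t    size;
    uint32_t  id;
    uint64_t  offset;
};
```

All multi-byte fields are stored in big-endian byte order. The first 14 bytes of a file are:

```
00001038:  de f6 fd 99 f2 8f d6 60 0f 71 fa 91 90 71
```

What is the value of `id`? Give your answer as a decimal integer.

`id` follows `count` (1 B), `size` (1 B), so it starts at offset 1 + 1 = 2 and occupies 4 bytes.
Bytes at offsets 2..5: FD 99 F2 8F.
Big-endian stores the most-significant byte at the lowest address.
The bytes are already most-significant first: 0xFD99F28F.
0xFD99F28F = 4254724751.

4254724751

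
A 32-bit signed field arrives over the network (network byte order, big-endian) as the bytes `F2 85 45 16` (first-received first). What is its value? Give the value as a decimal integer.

In big-endian order the high byte comes first in memory.
The bytes are already most-significant first: 0xF2854516.
Top bit is set, so as a signed 32-bit value this is 0xF2854516 − 2^32 = -226147050.

-226147050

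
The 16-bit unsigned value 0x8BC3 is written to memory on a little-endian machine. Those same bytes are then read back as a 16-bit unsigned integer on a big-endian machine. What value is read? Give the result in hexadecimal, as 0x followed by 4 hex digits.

Stored little-endian, the bytes at ascending addresses are C3 8B.
Read back as big-endian, the last byte is least significant, giving 0xC38B.

0xC38B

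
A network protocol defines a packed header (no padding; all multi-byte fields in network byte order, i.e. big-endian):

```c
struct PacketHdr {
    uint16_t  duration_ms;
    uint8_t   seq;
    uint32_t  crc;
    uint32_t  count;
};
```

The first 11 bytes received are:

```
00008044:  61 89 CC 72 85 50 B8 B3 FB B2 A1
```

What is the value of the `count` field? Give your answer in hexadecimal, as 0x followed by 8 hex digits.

0xB3FBB2A1

`count` follows `duration_ms` (2 B), `seq` (1 B), `crc` (4 B), so it starts at offset 2 + 1 + 4 = 7 and occupies 4 bytes.
Bytes at offsets 7..10: B3 FB B2 A1.
In big-endian order the high byte comes first in memory.
The bytes are already most-significant first: 0xB3FBB2A1.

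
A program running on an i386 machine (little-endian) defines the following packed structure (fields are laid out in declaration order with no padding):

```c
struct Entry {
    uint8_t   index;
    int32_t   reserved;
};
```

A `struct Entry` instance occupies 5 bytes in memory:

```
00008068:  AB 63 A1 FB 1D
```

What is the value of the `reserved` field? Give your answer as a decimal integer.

503030115

`reserved` follows `index` (1 byte), so it starts at byte offset 1 and occupies 4 bytes.
Bytes at offsets 1..4: 63 A1 FB 1D.
In little-endian order the low byte comes first in memory.
Reassemble most-significant byte first: 1D FB A1 63 → 0x1DFBA163.
0x1DFBA163 = 503030115.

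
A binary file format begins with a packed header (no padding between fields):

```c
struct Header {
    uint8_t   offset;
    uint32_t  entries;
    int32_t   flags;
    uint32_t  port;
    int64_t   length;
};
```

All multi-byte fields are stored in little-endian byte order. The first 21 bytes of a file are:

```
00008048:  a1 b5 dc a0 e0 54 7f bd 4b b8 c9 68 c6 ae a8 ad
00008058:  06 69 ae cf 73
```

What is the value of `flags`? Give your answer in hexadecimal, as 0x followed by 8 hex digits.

`flags` follows `offset` (1 B), `entries` (4 B), so it starts at offset 1 + 4 = 5 and occupies 4 bytes.
Bytes at offsets 5..8: 54 7F BD 4B.
Little-endian stores the least-significant byte at the lowest address.
Reassemble most-significant byte first: 4B BD 7F 54 → 0x4BBD7F54.

0x4BBD7F54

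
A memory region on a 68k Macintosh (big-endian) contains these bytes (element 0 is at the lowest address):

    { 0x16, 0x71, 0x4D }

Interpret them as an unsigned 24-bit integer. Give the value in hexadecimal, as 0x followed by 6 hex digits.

Big-endian: lowest address holds the most-significant byte.
The bytes are already most-significant first: 0x16714D.

0x16714D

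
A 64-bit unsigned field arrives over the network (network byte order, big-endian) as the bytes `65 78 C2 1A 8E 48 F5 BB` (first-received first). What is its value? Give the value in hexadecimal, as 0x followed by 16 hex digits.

0x6578C21A8E48F5BB

Big-endian stores the most-significant byte at the lowest address.
The bytes are already most-significant first: 0x6578C21A8E48F5BB.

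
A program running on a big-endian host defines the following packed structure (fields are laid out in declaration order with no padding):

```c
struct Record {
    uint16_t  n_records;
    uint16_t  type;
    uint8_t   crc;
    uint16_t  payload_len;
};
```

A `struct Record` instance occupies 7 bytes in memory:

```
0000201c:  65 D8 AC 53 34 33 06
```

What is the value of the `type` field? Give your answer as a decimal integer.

44115

`type` follows `n_records` (2 bytes), so it starts at byte offset 2 and occupies 2 bytes.
Bytes at offsets 2..3: AC 53.
Big-endian stores the most-significant byte at the lowest address.
The bytes are already most-significant first: 0xAC53.
0xAC53 = 44115.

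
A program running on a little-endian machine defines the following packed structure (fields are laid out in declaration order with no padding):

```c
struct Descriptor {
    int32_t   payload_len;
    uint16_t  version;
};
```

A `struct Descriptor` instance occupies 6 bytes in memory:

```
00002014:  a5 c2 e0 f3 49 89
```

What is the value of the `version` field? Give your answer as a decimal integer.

35145

`version` follows `payload_len` (4 bytes), so it starts at byte offset 4 and occupies 2 bytes.
Bytes at offsets 4..5: 49 89.
Little-endian: lowest address holds the least-significant byte.
Reassemble most-significant byte first: 89 49 → 0x8949.
0x8949 = 35145.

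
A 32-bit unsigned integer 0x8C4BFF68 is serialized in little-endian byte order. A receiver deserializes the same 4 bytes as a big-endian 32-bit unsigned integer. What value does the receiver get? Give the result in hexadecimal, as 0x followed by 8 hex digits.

0x68FF4B8C

Stored little-endian, the bytes at ascending addresses are 68 FF 4B 8C.
Read back as big-endian, the last byte is least significant, giving 0x68FF4B8C.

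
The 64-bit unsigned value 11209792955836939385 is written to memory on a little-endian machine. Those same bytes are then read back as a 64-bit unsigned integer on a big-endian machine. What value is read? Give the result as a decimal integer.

11209792955836939385 in 64-bit hexadecimal is 0x9B912F4D22563C79.
Stored little-endian, the bytes at ascending addresses are 79 3C 56 22 4D 2F 91 9B.
Read back as big-endian, the last byte is least significant, giving 0x793C56224D2F919B.
0x793C56224D2F919B = 8735952082515759515.

8735952082515759515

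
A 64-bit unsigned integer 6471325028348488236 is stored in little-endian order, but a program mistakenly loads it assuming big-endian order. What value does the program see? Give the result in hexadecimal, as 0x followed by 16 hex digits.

0x2C6ACEA4D3C3CE59

6471325028348488236 in 64-bit hexadecimal is 0x59CEC3D3A4CE6A2C.
Stored little-endian, the bytes at ascending addresses are 2C 6A CE A4 D3 C3 CE 59.
Read back as big-endian, the last byte is least significant, giving 0x2C6ACEA4D3C3CE59.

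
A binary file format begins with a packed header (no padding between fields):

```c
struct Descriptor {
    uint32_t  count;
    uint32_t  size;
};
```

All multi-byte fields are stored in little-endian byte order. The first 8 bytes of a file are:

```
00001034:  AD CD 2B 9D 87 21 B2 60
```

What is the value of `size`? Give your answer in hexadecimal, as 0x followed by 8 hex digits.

0x60B22187

`size` follows `count` (4 bytes), so it starts at byte offset 4 and occupies 4 bytes.
Bytes at offsets 4..7: 87 21 B2 60.
Little-endian: lowest address holds the least-significant byte.
Reassemble most-significant byte first: 60 B2 21 87 → 0x60B22187.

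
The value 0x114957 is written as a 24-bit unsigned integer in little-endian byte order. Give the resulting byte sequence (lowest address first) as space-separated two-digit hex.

Split into bytes (most-significant first): 11 49 57.
Little-endian stores the least-significant byte at the lowest address.
So at ascending addresses the bytes are 57 49 11.

57 49 11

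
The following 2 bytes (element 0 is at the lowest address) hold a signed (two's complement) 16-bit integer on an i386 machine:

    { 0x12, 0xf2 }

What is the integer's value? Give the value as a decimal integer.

-3566

Little-endian: lowest address holds the least-significant byte.
Reassemble most-significant byte first: F2 12 → 0xF212.
Top bit is set, so as a signed 16-bit value this is 0xF212 − 2^16 = -3566.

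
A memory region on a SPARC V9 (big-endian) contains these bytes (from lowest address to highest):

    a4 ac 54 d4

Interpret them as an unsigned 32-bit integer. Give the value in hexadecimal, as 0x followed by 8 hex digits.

0xA4AC54D4

Big-endian: lowest address holds the most-significant byte.
The bytes are already most-significant first: 0xA4AC54D4.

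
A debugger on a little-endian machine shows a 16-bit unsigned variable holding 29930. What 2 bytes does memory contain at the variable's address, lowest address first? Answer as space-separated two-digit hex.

EA 74

29930 in hexadecimal, padded to 16 bits, is 0x74EA.
Split into bytes (most-significant first): 74 EA.
Little-endian stores the least-significant byte at the lowest address.
So at ascending addresses the bytes are EA 74.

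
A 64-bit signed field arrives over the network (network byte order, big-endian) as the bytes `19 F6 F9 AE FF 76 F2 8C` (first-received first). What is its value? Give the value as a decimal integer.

1870957225224630924

Big-endian stores the most-significant byte at the lowest address.
The bytes are already most-significant first: 0x19F6F9AEFF76F28C.
0x19F6F9AEFF76F28C = 1870957225224630924.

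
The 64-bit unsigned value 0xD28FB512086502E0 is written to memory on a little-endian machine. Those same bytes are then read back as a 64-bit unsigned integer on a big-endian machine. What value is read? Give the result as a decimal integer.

Stored little-endian, the bytes at ascending addresses are E0 02 65 08 12 B5 8F D2.
Read back as big-endian, the last byte is least significant, giving 0xE002650812B58FD2.
0xE002650812B58FD2 = 16141575099797311442.

16141575099797311442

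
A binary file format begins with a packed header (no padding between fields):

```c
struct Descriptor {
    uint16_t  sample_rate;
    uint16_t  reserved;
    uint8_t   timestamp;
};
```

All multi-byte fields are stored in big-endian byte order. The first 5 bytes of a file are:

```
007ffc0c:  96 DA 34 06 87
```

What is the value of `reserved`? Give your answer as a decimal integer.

`reserved` follows `sample_rate` (2 bytes), so it starts at byte offset 2 and occupies 2 bytes.
Bytes at offsets 2..3: 34 06.
Big-endian stores the most-significant byte at the lowest address.
The bytes are already most-significant first: 0x3406.
0x3406 = 13318.

13318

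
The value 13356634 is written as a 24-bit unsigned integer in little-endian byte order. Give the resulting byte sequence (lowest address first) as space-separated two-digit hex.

13356634 in hexadecimal, padded to 24 bits, is 0xCBCE5A.
Split into bytes (most-significant first): CB CE 5A.
In little-endian order the low byte comes first in memory.
So at ascending addresses the bytes are 5A CE CB.

5A CE CB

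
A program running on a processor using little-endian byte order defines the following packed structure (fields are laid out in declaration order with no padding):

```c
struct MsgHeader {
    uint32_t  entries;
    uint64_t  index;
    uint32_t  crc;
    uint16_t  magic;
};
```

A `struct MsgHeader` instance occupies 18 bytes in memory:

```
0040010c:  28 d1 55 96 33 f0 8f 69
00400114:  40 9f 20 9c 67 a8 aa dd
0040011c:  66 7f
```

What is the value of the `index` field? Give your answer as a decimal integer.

11250166968169263155

`index` follows `entries` (4 bytes), so it starts at byte offset 4 and occupies 8 bytes.
Bytes at offsets 4..11: 33 F0 8F 69 40 9F 20 9C.
In little-endian order the low byte comes first in memory.
Reassemble most-significant byte first: 9C 20 9F 40 69 8F F0 33 → 0x9C209F40698FF033.
0x9C209F40698FF033 = 11250166968169263155.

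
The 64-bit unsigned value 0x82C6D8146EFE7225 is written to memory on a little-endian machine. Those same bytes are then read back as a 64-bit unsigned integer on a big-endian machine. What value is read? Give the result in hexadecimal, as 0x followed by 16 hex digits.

Stored little-endian, the bytes at ascending addresses are 25 72 FE 6E 14 D8 C6 82.
Read back as big-endian, the last byte is least significant, giving 0x2572FE6E14D8C682.

0x2572FE6E14D8C682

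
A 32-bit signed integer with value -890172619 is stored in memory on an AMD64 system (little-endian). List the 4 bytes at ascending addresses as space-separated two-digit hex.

Two's complement of -890172619 in 32 bits: 890172619 = 0x350EF4CB; invert → 0xCAF10B34; add 1 → 0xCAF10B35.
Split into bytes (most-significant first): CA F1 0B 35.
Little-endian stores the least-significant byte at the lowest address.
So at ascending addresses the bytes are 35 0B F1 CA.

35 0B F1 CA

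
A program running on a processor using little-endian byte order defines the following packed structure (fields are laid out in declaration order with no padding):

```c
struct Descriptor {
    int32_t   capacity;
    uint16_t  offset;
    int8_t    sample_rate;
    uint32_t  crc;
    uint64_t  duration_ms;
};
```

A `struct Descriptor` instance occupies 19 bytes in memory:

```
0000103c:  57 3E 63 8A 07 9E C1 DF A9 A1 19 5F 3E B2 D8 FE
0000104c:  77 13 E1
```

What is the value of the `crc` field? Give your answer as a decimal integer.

`crc` follows `capacity` (4 B), `offset` (2 B), `sample_rate` (1 B), so it starts at offset 4 + 2 + 1 = 7 and occupies 4 bytes.
Bytes at offsets 7..10: DF A9 A1 19.
Little-endian stores the least-significant byte at the lowest address.
Reassemble most-significant byte first: 19 A1 A9 DF → 0x19A1A9DF.
0x19A1A9DF = 430025183.

430025183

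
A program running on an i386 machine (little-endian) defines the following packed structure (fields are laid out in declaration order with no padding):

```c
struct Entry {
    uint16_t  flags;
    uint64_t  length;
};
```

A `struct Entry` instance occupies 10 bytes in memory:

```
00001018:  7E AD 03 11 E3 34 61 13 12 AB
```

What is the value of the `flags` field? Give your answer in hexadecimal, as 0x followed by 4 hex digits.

`flags` is the first field, at byte offset 0, occupying 2 bytes.
Bytes at offsets 0..1: 7E AD.
Little-endian stores the least-significant byte at the lowest address.
Reassemble most-significant byte first: AD 7E → 0xAD7E.

0xAD7E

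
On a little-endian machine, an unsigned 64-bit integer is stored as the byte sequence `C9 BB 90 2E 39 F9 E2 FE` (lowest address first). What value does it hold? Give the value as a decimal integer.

In little-endian order the low byte comes first in memory.
Reassemble most-significant byte first: FE E2 F9 39 2E 90 BB C9 → 0xFEE2F9392E90BBC9.
0xFEE2F9392E90BBC9 = 18366516254359993289.

18366516254359993289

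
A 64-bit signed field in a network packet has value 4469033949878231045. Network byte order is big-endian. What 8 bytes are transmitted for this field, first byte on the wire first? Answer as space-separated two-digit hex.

4469033949878231045 in hexadecimal, padded to 64 bits, is 0x3E0532B30FA72005.
Split into bytes (most-significant first): 3E 05 32 B3 0F A7 20 05.
In big-endian order the high byte comes first in memory.
So the memory order matches the most-significant-first order: 3E 05 32 B3 0F A7 20 05.

3E 05 32 B3 0F A7 20 05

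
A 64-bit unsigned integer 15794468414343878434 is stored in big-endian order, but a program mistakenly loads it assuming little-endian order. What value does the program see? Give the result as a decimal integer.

15794468414343878434 in 64-bit hexadecimal is 0xDB31395715181722.
Stored big-endian, the bytes at ascending addresses are DB 31 39 57 15 18 17 22.
Read back as little-endian, the first byte is least significant, giving 0x22171815573931DB.
0x22171815573931DB = 2456458601690640859.

2456458601690640859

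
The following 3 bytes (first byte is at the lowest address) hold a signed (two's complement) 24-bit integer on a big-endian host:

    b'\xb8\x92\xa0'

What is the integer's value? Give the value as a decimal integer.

-4681056

In big-endian order the high byte comes first in memory.
The bytes are already most-significant first: 0xB892A0.
Top bit is set, so as a signed 24-bit value this is 0xB892A0 − 2^24 = -4681056.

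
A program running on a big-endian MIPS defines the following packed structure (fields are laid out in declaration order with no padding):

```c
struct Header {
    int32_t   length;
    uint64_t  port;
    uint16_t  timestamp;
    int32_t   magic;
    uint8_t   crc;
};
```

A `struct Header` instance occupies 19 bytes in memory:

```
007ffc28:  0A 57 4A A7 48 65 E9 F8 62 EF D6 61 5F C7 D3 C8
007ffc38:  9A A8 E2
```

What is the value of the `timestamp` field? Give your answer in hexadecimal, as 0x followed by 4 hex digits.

`timestamp` follows `length` (4 B), `port` (8 B), so it starts at offset 4 + 8 = 12 and occupies 2 bytes.
Bytes at offsets 12..13: 5F C7.
Big-endian: lowest address holds the most-significant byte.
The bytes are already most-significant first: 0x5FC7.

0x5FC7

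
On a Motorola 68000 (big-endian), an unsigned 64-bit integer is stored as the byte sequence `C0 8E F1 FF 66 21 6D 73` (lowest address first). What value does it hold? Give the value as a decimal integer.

13875293581207498099

Big-endian stores the most-significant byte at the lowest address.
The bytes are already most-significant first: 0xC08EF1FF66216D73.
0xC08EF1FF66216D73 = 13875293581207498099.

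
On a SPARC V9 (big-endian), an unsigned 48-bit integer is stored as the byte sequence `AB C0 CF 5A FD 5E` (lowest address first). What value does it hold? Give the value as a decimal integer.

188844600917342

In big-endian order the high byte comes first in memory.
The bytes are already most-significant first: 0xABC0CF5AFD5E.
0xABC0CF5AFD5E = 188844600917342.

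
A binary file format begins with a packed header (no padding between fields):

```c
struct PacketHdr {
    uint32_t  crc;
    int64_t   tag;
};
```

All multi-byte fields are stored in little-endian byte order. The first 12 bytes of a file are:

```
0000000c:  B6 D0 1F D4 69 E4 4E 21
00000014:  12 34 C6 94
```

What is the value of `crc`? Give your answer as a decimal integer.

3558854838

`crc` is the first field, at byte offset 0, occupying 4 bytes.
Bytes at offsets 0..3: B6 D0 1F D4.
Little-endian: lowest address holds the least-significant byte.
Reassemble most-significant byte first: D4 1F D0 B6 → 0xD41FD0B6.
0xD41FD0B6 = 3558854838.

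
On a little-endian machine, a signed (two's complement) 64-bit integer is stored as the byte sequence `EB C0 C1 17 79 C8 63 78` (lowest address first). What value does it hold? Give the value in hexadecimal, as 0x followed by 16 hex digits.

0x7863C87917C1C0EB

In little-endian order the low byte comes first in memory.
Reassemble most-significant byte first: 78 63 C8 79 17 C1 C0 EB → 0x7863C87917C1C0EB.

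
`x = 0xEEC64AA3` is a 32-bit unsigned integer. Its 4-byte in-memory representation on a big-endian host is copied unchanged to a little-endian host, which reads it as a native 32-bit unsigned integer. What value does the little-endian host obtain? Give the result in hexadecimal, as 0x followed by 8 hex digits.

0xA34AC6EE

Stored big-endian, the bytes at ascending addresses are EE C6 4A A3.
Read back as little-endian, the first byte is least significant, giving 0xA34AC6EE.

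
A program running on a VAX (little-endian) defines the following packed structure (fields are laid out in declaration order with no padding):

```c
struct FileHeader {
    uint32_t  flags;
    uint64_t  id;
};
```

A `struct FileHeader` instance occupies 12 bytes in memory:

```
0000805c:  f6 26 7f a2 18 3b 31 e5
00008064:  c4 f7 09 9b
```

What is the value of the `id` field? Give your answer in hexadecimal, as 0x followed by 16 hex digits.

0x9B09F7C4E5313B18

`id` follows `flags` (4 bytes), so it starts at byte offset 4 and occupies 8 bytes.
Bytes at offsets 4..11: 18 3B 31 E5 C4 F7 09 9B.
In little-endian order the low byte comes first in memory.
Reassemble most-significant byte first: 9B 09 F7 C4 E5 31 3B 18 → 0x9B09F7C4E5313B18.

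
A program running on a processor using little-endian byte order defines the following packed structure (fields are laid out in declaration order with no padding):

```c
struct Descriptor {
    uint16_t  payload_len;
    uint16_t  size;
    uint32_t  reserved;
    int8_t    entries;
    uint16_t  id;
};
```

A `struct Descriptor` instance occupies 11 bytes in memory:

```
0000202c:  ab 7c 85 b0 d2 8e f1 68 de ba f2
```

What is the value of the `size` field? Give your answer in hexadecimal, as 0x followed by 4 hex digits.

0xB085

`size` follows `payload_len` (2 bytes), so it starts at byte offset 2 and occupies 2 bytes.
Bytes at offsets 2..3: 85 B0.
In little-endian order the low byte comes first in memory.
Reassemble most-significant byte first: B0 85 → 0xB085.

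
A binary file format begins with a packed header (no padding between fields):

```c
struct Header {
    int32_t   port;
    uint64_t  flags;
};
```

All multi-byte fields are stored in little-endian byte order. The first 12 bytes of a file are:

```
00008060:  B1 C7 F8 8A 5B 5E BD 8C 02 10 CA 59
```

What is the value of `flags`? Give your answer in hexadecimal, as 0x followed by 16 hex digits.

0x59CA10028CBD5E5B

`flags` follows `port` (4 bytes), so it starts at byte offset 4 and occupies 8 bytes.
Bytes at offsets 4..11: 5B 5E BD 8C 02 10 CA 59.
Little-endian: lowest address holds the least-significant byte.
Reassemble most-significant byte first: 59 CA 10 02 8C BD 5E 5B → 0x59CA10028CBD5E5B.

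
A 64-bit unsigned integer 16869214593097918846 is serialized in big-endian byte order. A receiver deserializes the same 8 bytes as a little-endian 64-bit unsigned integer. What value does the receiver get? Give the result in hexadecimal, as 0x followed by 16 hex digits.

16869214593097918846 in 64-bit hexadecimal is 0xEA1B7D4BA56FE97E.
Stored big-endian, the bytes at ascending addresses are EA 1B 7D 4B A5 6F E9 7E.
Read back as little-endian, the first byte is least significant, giving 0x7EE96FA54B7D1BEA.

0x7EE96FA54B7D1BEA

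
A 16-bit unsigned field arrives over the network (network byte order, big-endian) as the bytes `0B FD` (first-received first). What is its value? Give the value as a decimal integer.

3069

Big-endian stores the most-significant byte at the lowest address.
The bytes are already most-significant first: 0x0BFD.
0x0BFD = 3069.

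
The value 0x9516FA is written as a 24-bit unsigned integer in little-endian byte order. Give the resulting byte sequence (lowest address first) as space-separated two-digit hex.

FA 16 95

Split into bytes (most-significant first): 95 16 FA.
Little-endian: lowest address holds the least-significant byte.
So at ascending addresses the bytes are FA 16 95.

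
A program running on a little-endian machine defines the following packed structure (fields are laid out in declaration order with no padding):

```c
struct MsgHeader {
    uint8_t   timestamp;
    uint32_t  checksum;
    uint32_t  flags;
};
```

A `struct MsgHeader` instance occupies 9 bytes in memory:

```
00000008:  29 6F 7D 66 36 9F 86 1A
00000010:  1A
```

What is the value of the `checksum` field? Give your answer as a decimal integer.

912686447

`checksum` follows `timestamp` (1 byte), so it starts at byte offset 1 and occupies 4 bytes.
Bytes at offsets 1..4: 6F 7D 66 36.
Little-endian: lowest address holds the least-significant byte.
Reassemble most-significant byte first: 36 66 7D 6F → 0x36667D6F.
0x36667D6F = 912686447.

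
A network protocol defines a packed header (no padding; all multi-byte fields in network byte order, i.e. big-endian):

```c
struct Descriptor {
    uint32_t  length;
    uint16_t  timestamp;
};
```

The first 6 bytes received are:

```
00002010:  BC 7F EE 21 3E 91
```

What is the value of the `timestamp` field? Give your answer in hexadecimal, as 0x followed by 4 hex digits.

`timestamp` follows `length` (4 bytes), so it starts at byte offset 4 and occupies 2 bytes.
Bytes at offsets 4..5: 3E 91.
Big-endian stores the most-significant byte at the lowest address.
The bytes are already most-significant first: 0x3E91.

0x3E91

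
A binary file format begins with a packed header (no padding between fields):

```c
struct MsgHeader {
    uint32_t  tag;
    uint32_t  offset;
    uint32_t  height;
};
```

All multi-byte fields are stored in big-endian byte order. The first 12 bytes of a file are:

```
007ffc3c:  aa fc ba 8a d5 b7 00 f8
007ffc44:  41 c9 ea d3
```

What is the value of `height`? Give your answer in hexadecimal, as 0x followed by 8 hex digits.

0x41C9EAD3

`height` follows `tag` (4 B), `offset` (4 B), so it starts at offset 4 + 4 = 8 and occupies 4 bytes.
Bytes at offsets 8..11: 41 C9 EA D3.
Big-endian stores the most-significant byte at the lowest address.
The bytes are already most-significant first: 0x41C9EAD3.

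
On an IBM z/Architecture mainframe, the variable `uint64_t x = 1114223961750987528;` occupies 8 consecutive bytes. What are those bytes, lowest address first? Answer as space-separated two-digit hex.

1114223961750987528 in hexadecimal, padded to 64 bits, is 0x0F7684CA30656308.
Split into bytes (most-significant first): 0F 76 84 CA 30 65 63 08.
In big-endian order the high byte comes first in memory.
So the memory order matches the most-significant-first order: 0F 76 84 CA 30 65 63 08.

0F 76 84 CA 30 65 63 08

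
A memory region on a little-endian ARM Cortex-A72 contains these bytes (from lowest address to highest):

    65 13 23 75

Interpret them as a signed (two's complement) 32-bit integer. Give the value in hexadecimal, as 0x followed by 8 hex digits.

Little-endian stores the least-significant byte at the lowest address.
Reassemble most-significant byte first: 75 23 13 65 → 0x75231365.

0x75231365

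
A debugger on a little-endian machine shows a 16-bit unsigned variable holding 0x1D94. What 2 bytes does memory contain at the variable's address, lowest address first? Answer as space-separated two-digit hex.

Split into bytes (most-significant first): 1D 94.
In little-endian order the low byte comes first in memory.
So at ascending addresses the bytes are 94 1D.

94 1D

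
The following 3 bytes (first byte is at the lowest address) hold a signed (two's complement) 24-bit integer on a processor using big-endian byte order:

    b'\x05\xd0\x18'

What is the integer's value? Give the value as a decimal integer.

Big-endian stores the most-significant byte at the lowest address.
The bytes are already most-significant first: 0x05D018.
0x05D018 = 380952.

380952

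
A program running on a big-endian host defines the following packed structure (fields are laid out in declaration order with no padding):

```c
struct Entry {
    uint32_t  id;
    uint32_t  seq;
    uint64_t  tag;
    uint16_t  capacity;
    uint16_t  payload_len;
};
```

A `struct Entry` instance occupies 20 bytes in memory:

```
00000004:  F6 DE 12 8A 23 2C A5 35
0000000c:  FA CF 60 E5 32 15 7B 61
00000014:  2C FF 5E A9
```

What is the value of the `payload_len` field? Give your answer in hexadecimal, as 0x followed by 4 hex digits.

0x5EA9

`payload_len` follows `id` (4 B), `seq` (4 B), `tag` (8 B), `capacity` (2 B), so it starts at offset 4 + 4 + 8 + 2 = 18 and occupies 2 bytes.
Bytes at offsets 18..19: 5E A9.
Big-endian stores the most-significant byte at the lowest address.
The bytes are already most-significant first: 0x5EA9.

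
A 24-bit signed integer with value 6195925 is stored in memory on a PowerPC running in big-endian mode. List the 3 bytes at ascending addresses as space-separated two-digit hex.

6195925 in hexadecimal, padded to 24 bits, is 0x5E8AD5.
Split into bytes (most-significant first): 5E 8A D5.
Big-endian: lowest address holds the most-significant byte.
So the memory order matches the most-significant-first order: 5E 8A D5.

5E 8A D5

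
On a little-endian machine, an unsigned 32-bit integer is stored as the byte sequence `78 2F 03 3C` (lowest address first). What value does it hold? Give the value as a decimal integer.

Little-endian stores the least-significant byte at the lowest address.
Reassemble most-significant byte first: 3C 03 2F 78 → 0x3C032F78.
0x3C032F78 = 1006841720.

1006841720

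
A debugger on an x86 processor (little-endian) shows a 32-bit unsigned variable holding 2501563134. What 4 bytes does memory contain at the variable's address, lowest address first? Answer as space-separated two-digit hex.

2501563134 in hexadecimal, padded to 32 bits, is 0x951AD2FE.
Split into bytes (most-significant first): 95 1A D2 FE.
Little-endian: lowest address holds the least-significant byte.
So at ascending addresses the bytes are FE D2 1A 95.

FE D2 1A 95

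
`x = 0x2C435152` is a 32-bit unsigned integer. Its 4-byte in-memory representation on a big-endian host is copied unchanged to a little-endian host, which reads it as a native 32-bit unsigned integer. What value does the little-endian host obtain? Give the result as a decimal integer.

Stored big-endian, the bytes at ascending addresses are 2C 43 51 52.
Read back as little-endian, the first byte is least significant, giving 0x5251432C.
0x5251432C = 1381057324.

1381057324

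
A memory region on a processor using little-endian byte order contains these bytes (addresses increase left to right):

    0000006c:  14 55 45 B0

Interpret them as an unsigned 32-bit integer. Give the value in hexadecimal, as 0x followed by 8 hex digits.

0xB0455514

Little-endian: lowest address holds the least-significant byte.
Reassemble most-significant byte first: B0 45 55 14 → 0xB0455514.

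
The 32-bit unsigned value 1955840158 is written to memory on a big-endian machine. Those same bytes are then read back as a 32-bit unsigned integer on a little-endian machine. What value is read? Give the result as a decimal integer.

1955840158 in 32-bit hexadecimal is 0x7493C09E.
Stored big-endian, the bytes at ascending addresses are 74 93 C0 9E.
Read back as little-endian, the first byte is least significant, giving 0x9EC09374.
0x9EC09374 = 2663420788.

2663420788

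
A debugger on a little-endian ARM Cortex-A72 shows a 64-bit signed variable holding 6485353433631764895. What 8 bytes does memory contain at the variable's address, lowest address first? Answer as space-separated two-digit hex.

6485353433631764895 in hexadecimal, padded to 64 bits, is 0x5A009A96467B319F.
Split into bytes (most-significant first): 5A 00 9A 96 46 7B 31 9F.
In little-endian order the low byte comes first in memory.
So at ascending addresses the bytes are 9F 31 7B 46 96 9A 00 5A.

9F 31 7B 46 96 9A 00 5A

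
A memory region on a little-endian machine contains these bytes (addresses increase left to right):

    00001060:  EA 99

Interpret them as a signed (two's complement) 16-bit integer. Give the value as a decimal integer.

Little-endian: lowest address holds the least-significant byte.
Reassemble most-significant byte first: 99 EA → 0x99EA.
Top bit is set, so as a signed 16-bit value this is 0x99EA − 2^16 = -26134.

-26134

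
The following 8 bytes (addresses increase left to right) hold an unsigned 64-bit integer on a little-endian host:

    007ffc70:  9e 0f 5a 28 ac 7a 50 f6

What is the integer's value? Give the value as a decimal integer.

17748821011297079198

Little-endian: lowest address holds the least-significant byte.
Reassemble most-significant byte first: F6 50 7A AC 28 5A 0F 9E → 0xF6507AAC285A0F9E.
0xF6507AAC285A0F9E = 17748821011297079198.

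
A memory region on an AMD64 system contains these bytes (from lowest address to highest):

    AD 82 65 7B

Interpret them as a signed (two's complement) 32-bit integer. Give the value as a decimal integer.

2070250157

Little-endian: lowest address holds the least-significant byte.
Reassemble most-significant byte first: 7B 65 82 AD → 0x7B6582AD.
0x7B6582AD = 2070250157.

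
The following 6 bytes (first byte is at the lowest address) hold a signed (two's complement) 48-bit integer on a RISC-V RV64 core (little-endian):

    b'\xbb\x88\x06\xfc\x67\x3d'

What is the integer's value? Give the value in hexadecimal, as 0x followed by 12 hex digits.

0x3D67FC0688BB

Little-endian: lowest address holds the least-significant byte.
Reassemble most-significant byte first: 3D 67 FC 06 88 BB → 0x3D67FC0688BB.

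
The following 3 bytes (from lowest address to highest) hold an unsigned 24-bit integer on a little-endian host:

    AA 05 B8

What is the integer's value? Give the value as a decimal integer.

Little-endian: lowest address holds the least-significant byte.
Reassemble most-significant byte first: B8 05 AA → 0xB805AA.
0xB805AA = 12060074.

12060074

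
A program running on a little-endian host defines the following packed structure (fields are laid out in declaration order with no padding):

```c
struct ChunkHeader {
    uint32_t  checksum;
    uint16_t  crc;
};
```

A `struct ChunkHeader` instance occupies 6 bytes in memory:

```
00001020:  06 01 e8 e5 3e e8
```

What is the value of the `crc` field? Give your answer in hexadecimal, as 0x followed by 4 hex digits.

0xE83E

`crc` follows `checksum` (4 bytes), so it starts at byte offset 4 and occupies 2 bytes.
Bytes at offsets 4..5: 3E E8.
In little-endian order the low byte comes first in memory.
Reassemble most-significant byte first: E8 3E → 0xE83E.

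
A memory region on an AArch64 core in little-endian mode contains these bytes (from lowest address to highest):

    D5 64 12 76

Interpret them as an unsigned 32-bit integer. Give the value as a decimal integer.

1980916949

Little-endian: lowest address holds the least-significant byte.
Reassemble most-significant byte first: 76 12 64 D5 → 0x761264D5.
0x761264D5 = 1980916949.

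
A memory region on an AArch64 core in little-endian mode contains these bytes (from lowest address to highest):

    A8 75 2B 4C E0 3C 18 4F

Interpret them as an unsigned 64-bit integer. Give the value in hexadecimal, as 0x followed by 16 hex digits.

In little-endian order the low byte comes first in memory.
Reassemble most-significant byte first: 4F 18 3C E0 4C 2B 75 A8 → 0x4F183CE04C2B75A8.

0x4F183CE04C2B75A8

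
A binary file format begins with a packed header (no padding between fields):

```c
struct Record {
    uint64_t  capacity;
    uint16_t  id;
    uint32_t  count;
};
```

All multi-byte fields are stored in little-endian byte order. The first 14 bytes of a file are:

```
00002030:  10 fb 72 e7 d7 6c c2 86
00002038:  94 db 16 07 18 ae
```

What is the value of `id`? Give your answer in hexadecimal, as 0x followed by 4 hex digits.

0xDB94

`id` follows `capacity` (8 bytes), so it starts at byte offset 8 and occupies 2 bytes.
Bytes at offsets 8..9: 94 DB.
Little-endian stores the least-significant byte at the lowest address.
Reassemble most-significant byte first: DB 94 → 0xDB94.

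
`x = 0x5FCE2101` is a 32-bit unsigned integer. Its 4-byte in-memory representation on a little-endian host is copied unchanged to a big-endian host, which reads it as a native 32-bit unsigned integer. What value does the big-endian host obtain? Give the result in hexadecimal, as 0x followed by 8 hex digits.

Stored little-endian, the bytes at ascending addresses are 01 21 CE 5F.
Read back as big-endian, the last byte is least significant, giving 0x0121CE5F.

0x0121CE5F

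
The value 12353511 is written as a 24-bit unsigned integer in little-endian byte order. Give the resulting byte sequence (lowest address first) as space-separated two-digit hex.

E7 7F BC

12353511 in hexadecimal, padded to 24 bits, is 0xBC7FE7.
Split into bytes (most-significant first): BC 7F E7.
Little-endian stores the least-significant byte at the lowest address.
So at ascending addresses the bytes are E7 7F BC.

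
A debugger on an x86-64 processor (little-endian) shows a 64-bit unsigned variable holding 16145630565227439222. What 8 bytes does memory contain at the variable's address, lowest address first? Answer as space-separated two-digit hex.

76 24 12 B3 74 CD 10 E0

16145630565227439222 in hexadecimal, padded to 64 bits, is 0xE010CD74B3122476.
Split into bytes (most-significant first): E0 10 CD 74 B3 12 24 76.
Little-endian: lowest address holds the least-significant byte.
So at ascending addresses the bytes are 76 24 12 B3 74 CD 10 E0.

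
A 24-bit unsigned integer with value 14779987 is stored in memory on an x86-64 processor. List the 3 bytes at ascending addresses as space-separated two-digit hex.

14779987 in hexadecimal, padded to 24 bits, is 0xE18653.
Split into bytes (most-significant first): E1 86 53.
Little-endian: lowest address holds the least-significant byte.
So at ascending addresses the bytes are 53 86 E1.

53 86 E1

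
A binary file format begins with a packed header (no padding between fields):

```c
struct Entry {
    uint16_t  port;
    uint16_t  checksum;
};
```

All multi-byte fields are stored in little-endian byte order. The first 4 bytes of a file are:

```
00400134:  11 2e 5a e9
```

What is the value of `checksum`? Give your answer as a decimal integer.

59738

`checksum` follows `port` (2 bytes), so it starts at byte offset 2 and occupies 2 bytes.
Bytes at offsets 2..3: 5A E9.
Little-endian stores the least-significant byte at the lowest address.
Reassemble most-significant byte first: E9 5A → 0xE95A.
0xE95A = 59738.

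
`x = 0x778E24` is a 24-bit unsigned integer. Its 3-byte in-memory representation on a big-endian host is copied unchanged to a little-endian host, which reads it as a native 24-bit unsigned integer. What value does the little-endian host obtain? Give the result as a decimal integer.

Stored big-endian, the bytes at ascending addresses are 77 8E 24.
Read back as little-endian, the first byte is least significant, giving 0x248E77.
0x248E77 = 2395767.

2395767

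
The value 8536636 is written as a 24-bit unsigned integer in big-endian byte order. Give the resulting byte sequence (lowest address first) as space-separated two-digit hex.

82 42 3C

8536636 in hexadecimal, padded to 24 bits, is 0x82423C.
Split into bytes (most-significant first): 82 42 3C.
In big-endian order the high byte comes first in memory.
So the memory order matches the most-significant-first order: 82 42 3C.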